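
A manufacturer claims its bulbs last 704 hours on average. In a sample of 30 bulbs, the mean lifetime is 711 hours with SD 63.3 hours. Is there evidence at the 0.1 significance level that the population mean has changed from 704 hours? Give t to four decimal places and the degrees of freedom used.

t = 0.6057, df = 29

H0: μ = 704; H1: μ ≠ 704 (one-sample t-test, two-sided).
t = (x̄ − μ₀)/(s/√n) = (711 − 704)/(63.3/√30) = 0.6057
df = n − 1 = 29
Two-sided p-value ≈ 0.549
Since p ≈ 0.549 > α = 0.1, fail to reject H0; the data do not provide sufficient evidence against H0.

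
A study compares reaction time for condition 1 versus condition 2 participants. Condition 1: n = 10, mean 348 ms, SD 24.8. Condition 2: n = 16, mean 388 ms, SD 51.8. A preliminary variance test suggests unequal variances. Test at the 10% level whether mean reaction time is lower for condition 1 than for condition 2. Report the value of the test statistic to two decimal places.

Let group 1 = condition 1, group 2 = condition 2. H0: μ_1 = μ_2; H1: μ_1 < μ_2 (Welch's two-sample t-test, left-tailed).
t = (x̄_1 − x̄_2)/√(s_1²/n_1 + s_2²/n_2) = (348 − 388)/√(24.8²/10 + 51.8²/16) = -2.64
Welch–Satterthwaite df ≈ 22.89
p-value = P(T ≤ -2.64) ≈ 0.007
Since p ≈ 0.007 < α = 0.1, reject H0; the data support H1.

-2.64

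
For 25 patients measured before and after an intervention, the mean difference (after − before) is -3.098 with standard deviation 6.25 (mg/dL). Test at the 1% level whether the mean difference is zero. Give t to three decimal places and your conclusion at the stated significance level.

H0: μ_d = 0; H1: μ_d ≠ 0 (paired t-test on the differences, two-sided).
t = d̄/(s_d/√n) = -3.098/(6.25/√25) = -2.478
df = n − 1 = 24
Two-sided p-value ≈ 0.0206
Since p ≈ 0.0206 > α = 0.01, fail to reject H0; the evidence is not statistically significant.

t = -2.478; fail to reject H0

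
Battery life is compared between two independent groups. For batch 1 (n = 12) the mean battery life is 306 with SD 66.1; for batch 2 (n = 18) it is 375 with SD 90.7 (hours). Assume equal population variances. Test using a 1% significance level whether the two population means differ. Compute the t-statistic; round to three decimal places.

Let group 1 = batch 1, group 2 = batch 2. H0: μ_1 = μ_2; H1: μ_1 ≠ μ_2 (two-sample pooled-variance t-test, two-sided).
s_p² = [(12−1)·66.1² + (18−1)·90.7²]/(12+18−2) = 6711.13
t = (306 − 375)/√[6711.13·(1/12 + 1/18)] = -2.260
df = n₁ + n₂ − 2 = 28
Two-sided p-value ≈ 0.032
Since p ≈ 0.032 > α = 0.01, fail to reject H0; the evidence is not statistically significant.

-2.260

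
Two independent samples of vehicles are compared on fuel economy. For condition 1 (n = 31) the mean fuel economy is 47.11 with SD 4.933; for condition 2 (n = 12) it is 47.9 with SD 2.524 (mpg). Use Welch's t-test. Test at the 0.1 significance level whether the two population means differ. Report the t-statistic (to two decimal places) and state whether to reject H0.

t = -0.69; fail to reject H0

Let group 1 = condition 1, group 2 = condition 2. H0: μ_1 = μ_2; H1: μ_1 ≠ μ_2 (Welch's two-sample t-test, two-sided).
t = (x̄_1 − x̄_2)/√(s_1²/n_1 + s_2²/n_2) = (47.11 − 47.9)/√(4.933²/31 + 2.524²/12) = -0.69
Welch–Satterthwaite df ≈ 37.51
Two-sided p-value ≈ 0.495
Since p ≈ 0.495 > α = 0.1, fail to reject H0; the evidence is not statistically significant.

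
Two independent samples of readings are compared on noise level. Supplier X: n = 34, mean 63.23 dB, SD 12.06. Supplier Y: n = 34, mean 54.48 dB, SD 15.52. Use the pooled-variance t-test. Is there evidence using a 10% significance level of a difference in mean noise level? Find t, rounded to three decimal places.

2.596

Let group 1 = supplier X, group 2 = supplier Y. H0: μ_1 = μ_2; H1: μ_1 ≠ μ_2 (two-sample pooled-variance t-test, two-sided).
s_p² = [(34−1)·12.06² + (34−1)·15.52²]/(34+34−2) = 193.157
t = (63.23 − 54.48)/√[193.157·(1/34 + 1/34)] = 2.596
df = n₁ + n₂ − 2 = 66
Two-sided p-value ≈ 0.0116
Since p ≈ 0.0116 < α = 0.1, reject H0; the data support H1.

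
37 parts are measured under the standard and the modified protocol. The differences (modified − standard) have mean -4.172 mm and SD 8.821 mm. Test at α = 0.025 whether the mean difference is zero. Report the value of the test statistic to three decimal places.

H0: μ_d = 0; H1: μ_d ≠ 0 (paired t-test on the differences, two-sided).
t = d̄/(s_d/√n) = -4.172/(8.821/√37) = -2.877
df = n − 1 = 36
Two-sided p-value ≈ 0.0067
Since p ≈ 0.0067 < α = 0.025, reject H0; the evidence is statistically significant.

-2.877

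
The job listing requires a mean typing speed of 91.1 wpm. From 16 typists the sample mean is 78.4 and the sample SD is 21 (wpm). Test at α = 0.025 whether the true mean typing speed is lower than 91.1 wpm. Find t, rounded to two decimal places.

-2.42

H0: μ = 91.1; H1: μ < 91.1 (one-sample t-test, left-tailed).
t = (x̄ − μ₀)/(s/√n) = (78.4 − 91.1)/(21/√16) = -2.42
df = n − 1 = 15
p-value = P(T ≤ -2.42) ≈ 0.014
Since p ≈ 0.014 < α = 0.025, reject H0; the evidence is statistically significant.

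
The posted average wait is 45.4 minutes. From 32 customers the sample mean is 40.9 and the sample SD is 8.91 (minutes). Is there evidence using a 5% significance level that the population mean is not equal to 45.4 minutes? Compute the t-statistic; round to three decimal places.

-2.857

H0: μ = 45.4; H1: μ ≠ 45.4 (one-sample t-test, two-sided).
t = (x̄ − μ₀)/(s/√n) = (40.9 − 45.4)/(8.91/√32) = -2.857
df = n − 1 = 31
Two-sided p-value ≈ 0.008
Since p ≈ 0.008 < α = 0.05, reject H0; the data support H1.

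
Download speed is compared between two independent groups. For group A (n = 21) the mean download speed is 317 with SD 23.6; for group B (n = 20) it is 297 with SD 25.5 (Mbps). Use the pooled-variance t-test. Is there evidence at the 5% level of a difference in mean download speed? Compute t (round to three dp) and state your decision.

t = 2.608; reject H0

Let group 1 = group A, group 2 = group B. H0: μ_1 = μ_2; H1: μ_1 ≠ μ_2 (two-sample pooled-variance t-test, two-sided).
s_p² = [(21−1)·23.6² + (20−1)·25.5²]/(21+20−2) = 602.409
t = (317 − 297)/√[602.409·(1/21 + 1/20)] = 2.608
df = n₁ + n₂ − 2 = 39
Two-sided p-value ≈ 0.0128
Since p ≈ 0.0128 < α = 0.05, reject H0; the evidence is statistically significant.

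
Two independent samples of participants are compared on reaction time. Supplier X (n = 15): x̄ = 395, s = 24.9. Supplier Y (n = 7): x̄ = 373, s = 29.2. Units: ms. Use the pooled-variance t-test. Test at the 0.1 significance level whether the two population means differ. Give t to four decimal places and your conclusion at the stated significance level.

Let group 1 = supplier X, group 2 = supplier Y. H0: μ_1 = μ_2; H1: μ_1 ≠ μ_2 (two-sample pooled-variance t-test, two-sided).
s_p² = [(15−1)·24.9² + (7−1)·29.2²]/(15+7−2) = 689.799
t = (395 − 373)/√[689.799·(1/15 + 1/7)] = 1.8300
df = n₁ + n₂ − 2 = 20
Two-sided p-value ≈ 0.082
Since p ≈ 0.082 < α = 0.1, reject H0; the evidence is statistically significant.

t = 1.8300; reject H0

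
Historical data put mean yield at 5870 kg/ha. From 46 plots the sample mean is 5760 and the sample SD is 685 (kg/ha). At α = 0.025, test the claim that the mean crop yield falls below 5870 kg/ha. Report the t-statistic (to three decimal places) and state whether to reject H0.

H0: μ = 5870; H1: μ < 5870 (one-sample t-test, left-tailed).
t = (x̄ − μ₀)/(s/√n) = (5760 − 5870)/(685/√46) = -1.089
df = n − 1 = 45
p-value = P(T ≤ -1.089) ≈ 0.1409
Since p ≈ 0.1409 > α = 0.025, fail to reject H0; the evidence is not statistically significant.

t = -1.089; fail to reject H0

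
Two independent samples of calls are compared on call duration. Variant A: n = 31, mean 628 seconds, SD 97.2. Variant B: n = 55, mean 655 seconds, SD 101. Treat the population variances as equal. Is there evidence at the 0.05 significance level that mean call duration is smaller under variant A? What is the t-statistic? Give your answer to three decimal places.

-1.206

Let group 1 = variant A, group 2 = variant B. H0: μ_1 = μ_2; H1: μ_1 < μ_2 (two-sample pooled-variance t-test, left-tailed).
s_p² = [(31−1)·97.2² + (55−1)·101²]/(31+55−2) = 9932.01
t = (628 − 655)/√[9932.01·(1/31 + 1/55)] = -1.206
df = n₁ + n₂ − 2 = 84
p-value = P(T ≤ -1.206) ≈ 0.1155
Since p ≈ 0.1155 > α = 0.05, fail to reject H0; the data do not provide sufficient evidence against H0.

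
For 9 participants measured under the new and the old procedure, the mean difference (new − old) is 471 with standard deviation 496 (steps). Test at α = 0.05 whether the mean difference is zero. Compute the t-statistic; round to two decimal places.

2.85

H0: μ_d = 0; H1: μ_d ≠ 0 (paired t-test on the differences, two-sided).
t = d̄/(s_d/√n) = 471/(496/√9) = 2.85
df = n − 1 = 8
Two-sided p-value ≈ 0.022
Since p ≈ 0.022 < α = 0.05, reject H0; the evidence is statistically significant.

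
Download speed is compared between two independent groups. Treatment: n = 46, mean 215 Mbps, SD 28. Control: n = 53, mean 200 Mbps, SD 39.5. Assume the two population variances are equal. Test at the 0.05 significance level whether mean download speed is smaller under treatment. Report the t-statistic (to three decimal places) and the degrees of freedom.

Let group 1 = treatment, group 2 = control. H0: μ_1 = μ_2; H1: μ_1 < μ_2 (two-sample pooled-variance t-test, left-tailed).
s_p² = [(46−1)·28² + (53−1)·39.5²]/(46+53−2) = 1200.13
t = (215 − 200)/√[1200.13·(1/46 + 1/53)] = 2.149
df = n₁ + n₂ − 2 = 97
p-value = P(T ≤ 2.149) ≈ 0.983
Since p ≈ 0.983 > α = 0.05, fail to reject H0; the evidence is not statistically significant.

t = 2.149, df = 97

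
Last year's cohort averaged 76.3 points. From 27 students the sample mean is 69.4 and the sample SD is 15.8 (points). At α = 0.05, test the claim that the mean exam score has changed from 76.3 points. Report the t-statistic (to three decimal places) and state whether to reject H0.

t = -2.269; reject H0

H0: μ = 76.3; H1: μ ≠ 76.3 (one-sample t-test, two-sided).
t = (x̄ − μ₀)/(s/√n) = (69.4 − 76.3)/(15.8/√27) = -2.269
df = n − 1 = 26
Two-sided p-value ≈ 0.032
Since p ≈ 0.032 < α = 0.05, reject H0; the evidence is statistically significant.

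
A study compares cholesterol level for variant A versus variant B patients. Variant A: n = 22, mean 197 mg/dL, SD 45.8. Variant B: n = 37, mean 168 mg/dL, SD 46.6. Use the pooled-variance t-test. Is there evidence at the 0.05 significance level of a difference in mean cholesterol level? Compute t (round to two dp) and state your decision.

Let group 1 = variant A, group 2 = variant B. H0: μ_1 = μ_2; H1: μ_1 ≠ μ_2 (two-sample pooled-variance t-test, two-sided).
s_p² = [(22−1)·45.8² + (37−1)·46.6²]/(22+37−2) = 2144.33
t = (197 − 168)/√[2144.33·(1/22 + 1/37)] = 2.33
df = n₁ + n₂ − 2 = 57
Two-sided p-value ≈ 0.024
Since p ≈ 0.024 < α = 0.05, reject H0; the evidence is statistically significant.

t = 2.33; reject H0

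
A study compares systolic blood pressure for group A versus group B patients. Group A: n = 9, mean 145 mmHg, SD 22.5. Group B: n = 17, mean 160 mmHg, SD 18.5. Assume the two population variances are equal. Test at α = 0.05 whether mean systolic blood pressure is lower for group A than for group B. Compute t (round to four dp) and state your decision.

t = -1.8264; reject H0

Let group 1 = group A, group 2 = group B. H0: μ_1 = μ_2; H1: μ_1 < μ_2 (two-sample pooled-variance t-test, left-tailed).
s_p² = [(9−1)·22.5² + (17−1)·18.5²]/(9+17−2) = 396.917
t = (145 − 160)/√[396.917·(1/9 + 1/17)] = -1.8264
df = n₁ + n₂ − 2 = 24
p-value = P(T ≤ -1.8264) ≈ 0.040
Since p ≈ 0.040 < α = 0.05, reject H0; the data support H1.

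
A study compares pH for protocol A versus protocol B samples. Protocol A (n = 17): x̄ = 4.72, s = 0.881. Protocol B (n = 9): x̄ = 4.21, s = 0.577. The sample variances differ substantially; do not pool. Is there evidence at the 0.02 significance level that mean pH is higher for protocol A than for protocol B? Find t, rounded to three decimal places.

1.774

Let group 1 = protocol A, group 2 = protocol B. H0: μ_1 = μ_2; H1: μ_1 > μ_2 (Welch's two-sample t-test, right-tailed).
t = (x̄_1 − x̄_2)/√(s_1²/n_1 + s_2²/n_2) = (4.72 − 4.21)/√(0.881²/17 + 0.577²/9) = 1.774
Welch–Satterthwaite df ≈ 22.67
p-value = P(T ≥ 1.774) ≈ 0.0447
Since p ≈ 0.0447 > α = 0.02, fail to reject H0; the evidence is not statistically significant.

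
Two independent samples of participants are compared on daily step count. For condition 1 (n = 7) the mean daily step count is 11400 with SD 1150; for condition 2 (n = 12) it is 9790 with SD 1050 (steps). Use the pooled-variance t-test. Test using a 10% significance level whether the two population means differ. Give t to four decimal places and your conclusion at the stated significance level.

Let group 1 = condition 1, group 2 = condition 2. H0: μ_1 = μ_2; H1: μ_1 ≠ μ_2 (two-sample pooled-variance t-test, two-sided).
s_p² = [(7−1)·1150² + (12−1)·1050²]/(7+12−2) = 1180150
t = (11400 − 9790)/√[1180150·(1/7 + 1/12)] = 3.1162
df = n₁ + n₂ − 2 = 17
Two-sided p-value ≈ 0.006
Since p ≈ 0.006 < α = 0.1, reject H0; the data support H1.

t = 3.1162; reject H0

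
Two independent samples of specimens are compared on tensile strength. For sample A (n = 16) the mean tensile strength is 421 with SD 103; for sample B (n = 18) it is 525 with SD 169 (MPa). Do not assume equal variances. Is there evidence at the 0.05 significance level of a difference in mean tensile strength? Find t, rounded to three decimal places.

Let group 1 = sample A, group 2 = sample B. H0: μ_1 = μ_2; H1: μ_1 ≠ μ_2 (Welch's two-sample t-test, two-sided).
t = (x̄_1 − x̄_2)/√(s_1²/n_1 + s_2²/n_2) = (421 − 525)/√(103²/16 + 169²/18) = -2.193
Welch–Satterthwaite df ≈ 28.53
Two-sided p-value ≈ 0.0366
Since p ≈ 0.0366 < α = 0.05, reject H0; the evidence is statistically significant.

-2.193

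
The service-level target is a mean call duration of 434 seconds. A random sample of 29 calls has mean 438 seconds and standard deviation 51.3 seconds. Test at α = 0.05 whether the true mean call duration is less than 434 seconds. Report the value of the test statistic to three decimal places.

H0: μ = 434; H1: μ < 434 (one-sample t-test, left-tailed).
t = (x̄ − μ₀)/(s/√n) = (438 − 434)/(51.3/√29) = 0.420
df = n − 1 = 28
p-value = P(T ≤ 0.420) ≈ 0.661
Since p ≈ 0.661 > α = 0.05, fail to reject H0; the evidence is not statistically significant.

0.420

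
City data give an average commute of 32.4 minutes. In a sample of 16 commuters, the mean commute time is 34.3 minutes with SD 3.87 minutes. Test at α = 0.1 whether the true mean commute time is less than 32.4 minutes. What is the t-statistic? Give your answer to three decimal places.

1.964

H0: μ = 32.4; H1: μ < 32.4 (one-sample t-test, left-tailed).
t = (x̄ − μ₀)/(s/√n) = (34.3 − 32.4)/(3.87/√16) = 1.964
df = n − 1 = 15
p-value = P(T ≤ 1.964) ≈ 0.966
Since p ≈ 0.966 > α = 0.1, fail to reject H0; the data do not provide sufficient evidence against H0.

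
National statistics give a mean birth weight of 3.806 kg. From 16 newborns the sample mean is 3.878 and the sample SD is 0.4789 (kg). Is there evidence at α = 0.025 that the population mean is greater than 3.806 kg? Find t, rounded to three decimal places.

H0: μ = 3.806; H1: μ > 3.806 (one-sample t-test, right-tailed).
t = (x̄ − μ₀)/(s/√n) = (3.878 − 3.806)/(0.4789/√16) = 0.601
df = n − 1 = 15
p-value = P(T ≥ 0.601) ≈ 0.2783
Since p ≈ 0.2783 > α = 0.025, fail to reject H0; the data do not provide sufficient evidence against H0.

0.601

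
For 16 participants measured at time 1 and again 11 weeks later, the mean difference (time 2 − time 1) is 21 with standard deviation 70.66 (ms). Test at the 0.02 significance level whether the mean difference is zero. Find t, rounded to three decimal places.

H0: μ_d = 0; H1: μ_d ≠ 0 (paired t-test on the differences, two-sided).
t = d̄/(s_d/√n) = 21/(70.66/√16) = 1.189
df = n − 1 = 15
Two-sided p-value ≈ 0.2530
Since p ≈ 0.2530 > α = 0.02, fail to reject H0; the data do not provide sufficient evidence against H0.

1.189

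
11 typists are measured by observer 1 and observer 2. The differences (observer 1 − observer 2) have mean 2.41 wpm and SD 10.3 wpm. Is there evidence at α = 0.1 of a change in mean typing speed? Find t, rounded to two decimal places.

H0: μ_d = 0; H1: μ_d ≠ 0 (paired t-test on the differences, two-sided).
t = d̄/(s_d/√n) = 2.41/(10.3/√11) = 0.78
df = n − 1 = 10
Two-sided p-value ≈ 0.456
Since p ≈ 0.456 > α = 0.1, fail to reject H0; the data do not provide sufficient evidence against H0.

0.78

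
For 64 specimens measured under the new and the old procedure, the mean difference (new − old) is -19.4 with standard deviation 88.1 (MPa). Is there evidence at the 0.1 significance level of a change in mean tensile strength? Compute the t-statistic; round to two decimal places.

-1.76

H0: μ_d = 0; H1: μ_d ≠ 0 (paired t-test on the differences, two-sided).
t = d̄/(s_d/√n) = -19.4/(88.1/√64) = -1.76
df = n − 1 = 63
Two-sided p-value ≈ 0.0830
Since p ≈ 0.0830 < α = 0.1, reject H0; the evidence is statistically significant.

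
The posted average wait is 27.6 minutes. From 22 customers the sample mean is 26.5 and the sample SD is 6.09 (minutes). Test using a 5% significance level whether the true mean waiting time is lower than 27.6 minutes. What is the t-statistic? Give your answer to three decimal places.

H0: μ = 27.6; H1: μ < 27.6 (one-sample t-test, left-tailed).
t = (x̄ − μ₀)/(s/√n) = (26.5 − 27.6)/(6.09/√22) = -0.847
df = n − 1 = 21
p-value = P(T ≤ -0.847) ≈ 0.2032
Since p ≈ 0.2032 > α = 0.05, fail to reject H0; the evidence is not statistically significant.

-0.847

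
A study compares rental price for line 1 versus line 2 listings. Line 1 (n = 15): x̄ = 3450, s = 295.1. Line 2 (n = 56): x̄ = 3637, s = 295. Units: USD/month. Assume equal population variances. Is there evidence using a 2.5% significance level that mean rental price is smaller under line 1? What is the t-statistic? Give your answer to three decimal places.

-2.180

Let group 1 = line 1, group 2 = line 2. H0: μ_1 = μ_2; H1: μ_1 < μ_2 (two-sample pooled-variance t-test, left-tailed).
s_p² = [(15−1)·295.1² + (56−1)·295²]/(15+56−2) = 87037
t = (3450 − 3637)/√[87037·(1/15 + 1/56)] = -2.180
df = n₁ + n₂ − 2 = 69
p-value = P(T ≤ -2.180) ≈ 0.016
Since p ≈ 0.016 < α = 0.025, reject H0; the evidence is statistically significant.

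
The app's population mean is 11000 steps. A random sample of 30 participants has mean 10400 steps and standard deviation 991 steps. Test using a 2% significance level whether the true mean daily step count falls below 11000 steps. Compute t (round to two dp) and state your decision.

t = -3.32; reject H0

H0: μ = 11000; H1: μ < 11000 (one-sample t-test, left-tailed).
t = (x̄ − μ₀)/(s/√n) = (10400 − 11000)/(991/√30) = -3.32
df = n − 1 = 29
p-value = P(T ≤ -3.32) ≈ 0.0012
Since p ≈ 0.0012 < α = 0.02, reject H0; the evidence is statistically significant.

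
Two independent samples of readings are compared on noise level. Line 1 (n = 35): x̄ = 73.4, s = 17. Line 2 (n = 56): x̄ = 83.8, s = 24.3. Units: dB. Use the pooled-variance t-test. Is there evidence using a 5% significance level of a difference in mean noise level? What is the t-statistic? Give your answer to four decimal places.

Let group 1 = line 1, group 2 = line 2. H0: μ_1 = μ_2; H1: μ_1 ≠ μ_2 (two-sample pooled-variance t-test, two-sided).
s_p² = [(35−1)·17² + (56−1)·24.3²]/(35+56−2) = 475.314
t = (73.4 − 83.8)/√[475.314·(1/35 + 1/56)] = -2.2139
df = n₁ + n₂ − 2 = 89
Two-sided p-value ≈ 0.029
Since p ≈ 0.029 < α = 0.05, reject H0; the data support H1.

-2.2139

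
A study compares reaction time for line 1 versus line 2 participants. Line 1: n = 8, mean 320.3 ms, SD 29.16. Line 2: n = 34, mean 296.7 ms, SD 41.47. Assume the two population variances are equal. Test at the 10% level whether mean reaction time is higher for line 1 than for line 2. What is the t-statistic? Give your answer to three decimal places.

1.517

Let group 1 = line 1, group 2 = line 2. H0: μ_1 = μ_2; H1: μ_1 > μ_2 (two-sample pooled-variance t-test, right-tailed).
s_p² = [(8−1)·29.16² + (34−1)·41.47²]/(8+34−2) = 1567.61
t = (320.3 − 296.7)/√[1567.61·(1/8 + 1/34)] = 1.517
df = n₁ + n₂ − 2 = 40
p-value = P(T ≥ 1.517) ≈ 0.069
Since p ≈ 0.069 < α = 0.1, reject H0; the evidence is statistically significant.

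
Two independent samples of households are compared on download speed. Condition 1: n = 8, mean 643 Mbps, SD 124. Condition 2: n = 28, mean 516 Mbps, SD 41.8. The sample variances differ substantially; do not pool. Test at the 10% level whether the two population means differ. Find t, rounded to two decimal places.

2.85

Let group 1 = condition 1, group 2 = condition 2. H0: μ_1 = μ_2; H1: μ_1 ≠ μ_2 (Welch's two-sample t-test, two-sided).
t = (x̄_1 − x̄_2)/√(s_1²/n_1 + s_2²/n_2) = (643 − 516)/√(124²/8 + 41.8²/28) = 2.85
Welch–Satterthwaite df ≈ 7.46
Two-sided p-value ≈ 0.0231
Since p ≈ 0.0231 < α = 0.1, reject H0; the evidence is statistically significant.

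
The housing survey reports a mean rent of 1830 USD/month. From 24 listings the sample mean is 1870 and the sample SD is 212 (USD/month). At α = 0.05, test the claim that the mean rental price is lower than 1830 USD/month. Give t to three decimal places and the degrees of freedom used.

H0: μ = 1830; H1: μ < 1830 (one-sample t-test, left-tailed).
t = (x̄ − μ₀)/(s/√n) = (1870 − 1830)/(212/√24) = 0.924
df = n − 1 = 23
p-value = P(T ≤ 0.924) ≈ 0.8175
Since p ≈ 0.8175 > α = 0.05, fail to reject H0; the data do not provide sufficient evidence against H0.

t = 0.924, df = 23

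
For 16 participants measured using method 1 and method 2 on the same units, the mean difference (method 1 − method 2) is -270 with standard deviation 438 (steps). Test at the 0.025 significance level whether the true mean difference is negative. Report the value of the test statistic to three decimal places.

H0: μ_d = 0; H1: μ_d < 0 (paired t-test on the differences, left-tailed).
t = d̄/(s_d/√n) = -270/(438/√16) = -2.466
df = n − 1 = 15
p-value = P(T ≤ -2.466) ≈ 0.013
Since p ≈ 0.013 < α = 0.025, reject H0; the evidence is statistically significant.

-2.466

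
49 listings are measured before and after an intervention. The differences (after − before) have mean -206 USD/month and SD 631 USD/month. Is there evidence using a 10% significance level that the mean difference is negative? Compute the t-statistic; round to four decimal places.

-2.2853

H0: μ_d = 0; H1: μ_d < 0 (paired t-test on the differences, left-tailed).
t = d̄/(s_d/√n) = -206/(631/√49) = -2.2853
df = n − 1 = 48
p-value = P(T ≤ -2.2853) ≈ 0.0134
Since p ≈ 0.0134 < α = 0.1, reject H0; the evidence is statistically significant.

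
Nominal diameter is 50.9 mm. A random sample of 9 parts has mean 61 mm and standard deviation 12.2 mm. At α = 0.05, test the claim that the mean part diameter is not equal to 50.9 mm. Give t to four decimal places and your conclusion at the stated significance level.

t = 2.4836; reject H0

H0: μ = 50.9; H1: μ ≠ 50.9 (one-sample t-test, two-sided).
t = (x̄ − μ₀)/(s/√n) = (61 − 50.9)/(12.2/√9) = 2.4836
df = n − 1 = 8
Two-sided p-value ≈ 0.038
Since p ≈ 0.038 < α = 0.05, reject H0; the data support H1.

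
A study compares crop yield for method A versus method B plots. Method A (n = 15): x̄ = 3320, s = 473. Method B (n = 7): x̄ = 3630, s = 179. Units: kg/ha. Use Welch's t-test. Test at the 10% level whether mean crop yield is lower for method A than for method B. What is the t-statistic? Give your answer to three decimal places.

Let group 1 = method A, group 2 = method B. H0: μ_1 = μ_2; H1: μ_1 < μ_2 (Welch's two-sample t-test, left-tailed).
t = (x̄_1 − x̄_2)/√(s_1²/n_1 + s_2²/n_2) = (3320 − 3630)/√(473²/15 + 179²/7) = -2.220
Welch–Satterthwaite df ≈ 19.60
p-value = P(T ≤ -2.220) ≈ 0.0192
Since p ≈ 0.0192 < α = 0.1, reject H0; the evidence is statistically significant.

-2.220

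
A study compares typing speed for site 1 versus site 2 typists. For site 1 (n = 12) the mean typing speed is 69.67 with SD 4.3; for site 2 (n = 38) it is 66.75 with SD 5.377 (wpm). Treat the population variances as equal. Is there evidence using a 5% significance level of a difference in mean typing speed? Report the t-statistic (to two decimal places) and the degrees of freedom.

Let group 1 = site 1, group 2 = site 2. H0: μ_1 = μ_2; H1: μ_1 ≠ μ_2 (two-sample pooled-variance t-test, two-sided).
s_p² = [(12−1)·4.3² + (38−1)·5.377²]/(12+38−2) = 26.5237
t = (69.67 − 66.75)/√[26.5237·(1/12 + 1/38)] = 1.71
df = n₁ + n₂ − 2 = 48
Two-sided p-value ≈ 0.093
Since p ≈ 0.093 > α = 0.05, fail to reject H0; the data do not provide sufficient evidence against H0.

t = 1.71, df = 48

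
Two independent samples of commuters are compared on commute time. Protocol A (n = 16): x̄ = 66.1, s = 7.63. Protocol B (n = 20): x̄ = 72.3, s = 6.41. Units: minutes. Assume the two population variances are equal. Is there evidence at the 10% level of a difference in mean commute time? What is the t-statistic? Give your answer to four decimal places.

-2.6503

Let group 1 = protocol A, group 2 = protocol B. H0: μ_1 = μ_2; H1: μ_1 ≠ μ_2 (two-sample pooled-variance t-test, two-sided).
s_p² = [(16−1)·7.63² + (20−1)·6.41²]/(16+20−2) = 48.6449
t = (66.1 − 72.3)/√[48.6449·(1/16 + 1/20)] = -2.6503
df = n₁ + n₂ − 2 = 34
Two-sided p-value ≈ 0.012
Since p ≈ 0.012 < α = 0.1, reject H0; the evidence is statistically significant.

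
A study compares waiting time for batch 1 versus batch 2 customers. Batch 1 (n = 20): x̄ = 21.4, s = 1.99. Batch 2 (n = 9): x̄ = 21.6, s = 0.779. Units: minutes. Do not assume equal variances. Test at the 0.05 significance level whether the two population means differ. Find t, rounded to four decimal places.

-0.3882

Let group 1 = batch 1, group 2 = batch 2. H0: μ_1 = μ_2; H1: μ_1 ≠ μ_2 (Welch's two-sample t-test, two-sided).
t = (x̄_1 − x̄_2)/√(s_1²/n_1 + s_2²/n_2) = (21.4 − 21.6)/√(1.99²/20 + 0.779²/9) = -0.3882
Welch–Satterthwaite df ≈ 26.77
Two-sided p-value ≈ 0.7009
Since p ≈ 0.7009 > α = 0.05, fail to reject H0; the evidence is not statistically significant.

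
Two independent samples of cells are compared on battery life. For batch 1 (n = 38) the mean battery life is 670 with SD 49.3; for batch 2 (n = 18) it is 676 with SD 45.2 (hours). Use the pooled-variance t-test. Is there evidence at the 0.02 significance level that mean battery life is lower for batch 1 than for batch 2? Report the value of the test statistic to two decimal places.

-0.44

Let group 1 = batch 1, group 2 = batch 2. H0: μ_1 = μ_2; H1: μ_1 < μ_2 (two-sample pooled-variance t-test, left-tailed).
s_p² = [(38−1)·49.3² + (18−1)·45.2²]/(38+18−2) = 2308.51
t = (670 − 676)/√[2308.51·(1/38 + 1/18)] = -0.44
df = n₁ + n₂ − 2 = 54
p-value = P(T ≤ -0.44) ≈ 0.3321
Since p ≈ 0.3321 > α = 0.02, fail to reject H0; the data do not provide sufficient evidence against H0.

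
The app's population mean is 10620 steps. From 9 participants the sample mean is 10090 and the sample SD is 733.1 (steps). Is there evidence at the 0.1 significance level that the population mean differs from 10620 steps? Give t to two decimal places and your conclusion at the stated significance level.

t = -2.17; reject H0

H0: μ = 10620; H1: μ ≠ 10620 (one-sample t-test, two-sided).
t = (x̄ − μ₀)/(s/√n) = (10090 − 10620)/(733.1/√9) = -2.17
df = n − 1 = 8
Two-sided p-value ≈ 0.062
Since p ≈ 0.062 < α = 0.1, reject H0; the data support H1.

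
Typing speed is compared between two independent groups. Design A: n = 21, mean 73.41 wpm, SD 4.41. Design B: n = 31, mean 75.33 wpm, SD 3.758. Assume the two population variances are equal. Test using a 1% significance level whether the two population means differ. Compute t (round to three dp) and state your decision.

t = -1.685; fail to reject H0

Let group 1 = design A, group 2 = design B. H0: μ_1 = μ_2; H1: μ_1 ≠ μ_2 (two-sample pooled-variance t-test, two-sided).
s_p² = [(21−1)·4.41² + (31−1)·3.758²]/(21+31−2) = 16.2528
t = (73.41 − 75.33)/√[16.2528·(1/21 + 1/31)] = -1.685
df = n₁ + n₂ − 2 = 50
Two-sided p-value ≈ 0.098
Since p ≈ 0.098 > α = 0.01, fail to reject H0; the evidence is not statistically significant.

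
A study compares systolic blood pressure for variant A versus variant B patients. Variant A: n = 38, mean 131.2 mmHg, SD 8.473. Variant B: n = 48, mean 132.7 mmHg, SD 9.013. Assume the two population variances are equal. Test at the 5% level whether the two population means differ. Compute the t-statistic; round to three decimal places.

-0.787

Let group 1 = variant A, group 2 = variant B. H0: μ_1 = μ_2; H1: μ_1 ≠ μ_2 (two-sample pooled-variance t-test, two-sided).
s_p² = [(38−1)·8.473² + (48−1)·9.013²]/(38+48−2) = 77.075
t = (131.2 − 132.7)/√[77.075·(1/38 + 1/48)] = -0.787
df = n₁ + n₂ − 2 = 84
Two-sided p-value ≈ 0.434
Since p ≈ 0.434 > α = 0.05, fail to reject H0; the data do not provide sufficient evidence against H0.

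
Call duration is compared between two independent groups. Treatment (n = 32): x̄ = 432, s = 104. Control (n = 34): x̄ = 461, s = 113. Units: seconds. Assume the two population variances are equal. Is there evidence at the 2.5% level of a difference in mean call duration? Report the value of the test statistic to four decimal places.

Let group 1 = treatment, group 2 = control. H0: μ_1 = μ_2; H1: μ_1 ≠ μ_2 (two-sample pooled-variance t-test, two-sided).
s_p² = [(32−1)·104² + (34−1)·113²]/(32+34−2) = 11823
t = (432 − 461)/√[11823·(1/32 + 1/34)] = -1.0829
df = n₁ + n₂ − 2 = 64
Two-sided p-value ≈ 0.2829
Since p ≈ 0.2829 > α = 0.025, fail to reject H0; the data do not provide sufficient evidence against H0.

-1.0829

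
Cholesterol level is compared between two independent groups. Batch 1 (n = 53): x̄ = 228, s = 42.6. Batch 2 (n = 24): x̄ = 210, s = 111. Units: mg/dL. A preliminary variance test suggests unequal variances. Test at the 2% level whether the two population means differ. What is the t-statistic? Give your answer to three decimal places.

Let group 1 = batch 1, group 2 = batch 2. H0: μ_1 = μ_2; H1: μ_1 ≠ μ_2 (Welch's two-sample t-test, two-sided).
t = (x̄_1 − x̄_2)/√(s_1²/n_1 + s_2²/n_2) = (228 − 210)/√(42.6²/53 + 111²/24) = 0.769
Welch–Satterthwaite df ≈ 26.12
Two-sided p-value ≈ 0.449
Since p ≈ 0.449 > α = 0.02, fail to reject H0; the evidence is not statistically significant.

0.769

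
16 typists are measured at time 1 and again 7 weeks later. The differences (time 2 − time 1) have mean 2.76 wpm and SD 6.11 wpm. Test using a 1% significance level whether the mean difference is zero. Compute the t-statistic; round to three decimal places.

H0: μ_d = 0; H1: μ_d ≠ 0 (paired t-test on the differences, two-sided).
t = d̄/(s_d/√n) = 2.76/(6.11/√16) = 1.807
df = n − 1 = 15
Two-sided p-value ≈ 0.091
Since p ≈ 0.091 > α = 0.01, fail to reject H0; the evidence is not statistically significant.

1.807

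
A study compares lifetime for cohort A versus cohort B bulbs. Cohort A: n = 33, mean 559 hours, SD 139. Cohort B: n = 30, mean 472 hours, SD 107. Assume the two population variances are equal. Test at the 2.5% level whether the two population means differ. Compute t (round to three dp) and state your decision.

Let group 1 = cohort A, group 2 = cohort B. H0: μ_1 = μ_2; H1: μ_1 ≠ μ_2 (two-sample pooled-variance t-test, two-sided).
s_p² = [(33−1)·139² + (30−1)·107²]/(33+30−2) = 15578.6
t = (559 − 472)/√[15578.6·(1/33 + 1/30)] = 2.763
df = n₁ + n₂ − 2 = 61
Two-sided p-value ≈ 0.008
Since p ≈ 0.008 < α = 0.025, reject H0; the evidence is statistically significant.

t = 2.763; reject H0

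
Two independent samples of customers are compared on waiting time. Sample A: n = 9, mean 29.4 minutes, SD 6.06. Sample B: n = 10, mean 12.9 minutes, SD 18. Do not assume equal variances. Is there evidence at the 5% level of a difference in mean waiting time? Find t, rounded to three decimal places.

Let group 1 = sample A, group 2 = sample B. H0: μ_1 = μ_2; H1: μ_1 ≠ μ_2 (Welch's two-sample t-test, two-sided).
t = (x̄_1 − x̄_2)/√(s_1²/n_1 + s_2²/n_2) = (29.4 − 12.9)/√(6.06²/9 + 18²/10) = 2.732
Welch–Satterthwaite df ≈ 11.21
Two-sided p-value ≈ 0.019
Since p ≈ 0.019 < α = 0.05, reject H0; the data support H1.

2.732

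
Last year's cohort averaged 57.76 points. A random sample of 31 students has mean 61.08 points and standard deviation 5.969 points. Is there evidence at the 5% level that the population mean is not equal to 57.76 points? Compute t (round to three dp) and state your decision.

t = 3.097; reject H0

H0: μ = 57.76; H1: μ ≠ 57.76 (one-sample t-test, two-sided).
t = (x̄ − μ₀)/(s/√n) = (61.08 − 57.76)/(5.969/√31) = 3.097
df = n − 1 = 30
Two-sided p-value ≈ 0.004
Since p ≈ 0.004 < α = 0.05, reject H0; the evidence is statistically significant.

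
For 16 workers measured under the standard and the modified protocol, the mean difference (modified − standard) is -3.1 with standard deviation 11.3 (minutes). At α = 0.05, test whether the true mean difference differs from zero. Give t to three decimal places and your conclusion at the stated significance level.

H0: μ_d = 0; H1: μ_d ≠ 0 (paired t-test on the differences, two-sided).
t = d̄/(s_d/√n) = -3.1/(11.3/√16) = -1.097
df = n − 1 = 15
Two-sided p-value ≈ 0.290
Since p ≈ 0.290 > α = 0.05, fail to reject H0; the data do not provide sufficient evidence against H0.

t = -1.097; fail to reject H0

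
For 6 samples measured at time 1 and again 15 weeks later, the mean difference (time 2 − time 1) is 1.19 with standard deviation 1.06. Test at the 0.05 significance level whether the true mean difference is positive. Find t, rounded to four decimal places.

H0: μ_d = 0; H1: μ_d > 0 (paired t-test on the differences, right-tailed).
t = d̄/(s_d/√n) = 1.19/(1.06/√6) = 2.7499
df = n − 1 = 5
p-value = P(T ≥ 2.7499) ≈ 0.020
Since p ≈ 0.020 < α = 0.05, reject H0; the evidence is statistically significant.

2.7499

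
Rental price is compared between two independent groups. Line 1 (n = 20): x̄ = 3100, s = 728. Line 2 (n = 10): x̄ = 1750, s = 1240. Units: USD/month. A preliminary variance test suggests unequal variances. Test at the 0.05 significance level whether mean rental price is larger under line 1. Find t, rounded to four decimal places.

3.1797

Let group 1 = line 1, group 2 = line 2. H0: μ_1 = μ_2; H1: μ_1 > μ_2 (Welch's two-sample t-test, right-tailed).
t = (x̄_1 − x̄_2)/√(s_1²/n_1 + s_2²/n_2) = (3100 − 1750)/√(728²/20 + 1240²/10) = 3.1797
Welch–Satterthwaite df ≈ 12.20
p-value = P(T ≥ 3.1797) ≈ 0.004
Since p ≈ 0.004 < α = 0.05, reject H0; the evidence is statistically significant.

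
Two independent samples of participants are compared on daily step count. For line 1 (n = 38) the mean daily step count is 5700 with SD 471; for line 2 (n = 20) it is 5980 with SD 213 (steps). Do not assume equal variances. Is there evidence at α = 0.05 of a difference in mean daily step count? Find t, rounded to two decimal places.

Let group 1 = line 1, group 2 = line 2. H0: μ_1 = μ_2; H1: μ_1 ≠ μ_2 (Welch's two-sample t-test, two-sided).
t = (x̄_1 − x̄_2)/√(s_1²/n_1 + s_2²/n_2) = (5700 − 5980)/√(471²/38 + 213²/20) = -3.11
Welch–Satterthwaite df ≈ 55.13
Two-sided p-value ≈ 0.003
Since p ≈ 0.003 < α = 0.05, reject H0; the evidence is statistically significant.

-3.11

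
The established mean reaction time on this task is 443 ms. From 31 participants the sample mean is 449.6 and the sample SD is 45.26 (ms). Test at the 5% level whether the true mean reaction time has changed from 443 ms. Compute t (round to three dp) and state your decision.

t = 0.812; fail to reject H0

H0: μ = 443; H1: μ ≠ 443 (one-sample t-test, two-sided).
t = (x̄ − μ₀)/(s/√n) = (449.6 − 443)/(45.26/√31) = 0.812
df = n − 1 = 30
Two-sided p-value ≈ 0.423
Since p ≈ 0.423 > α = 0.05, fail to reject H0; the data do not provide sufficient evidence against H0.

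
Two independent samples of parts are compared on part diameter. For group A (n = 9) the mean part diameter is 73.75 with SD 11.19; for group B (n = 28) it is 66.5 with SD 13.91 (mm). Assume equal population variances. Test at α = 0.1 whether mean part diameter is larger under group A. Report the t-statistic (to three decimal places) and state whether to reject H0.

t = 1.419; reject H0

Let group 1 = group A, group 2 = group B. H0: μ_1 = μ_2; H1: μ_1 > μ_2 (two-sample pooled-variance t-test, right-tailed).
s_p² = [(9−1)·11.19² + (28−1)·13.91²]/(9+28−2) = 177.883
t = (73.75 − 66.5)/√[177.883·(1/9 + 1/28)] = 1.419
df = n₁ + n₂ − 2 = 35
p-value = P(T ≥ 1.419) ≈ 0.082
Since p ≈ 0.082 < α = 0.1, reject H0; the data support H1.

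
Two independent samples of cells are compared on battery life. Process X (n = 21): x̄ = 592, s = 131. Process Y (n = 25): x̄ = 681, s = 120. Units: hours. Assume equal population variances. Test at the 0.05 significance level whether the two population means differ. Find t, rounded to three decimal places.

Let group 1 = process X, group 2 = process Y. H0: μ_1 = μ_2; H1: μ_1 ≠ μ_2 (two-sample pooled-variance t-test, two-sided).
s_p² = [(21−1)·131² + (25−1)·120²]/(21+25−2) = 15655
t = (592 − 681)/√[15655·(1/21 + 1/25)] = -2.403
df = n₁ + n₂ − 2 = 44
Two-sided p-value ≈ 0.0205
Since p ≈ 0.0205 < α = 0.05, reject H0; the evidence is statistically significant.

-2.403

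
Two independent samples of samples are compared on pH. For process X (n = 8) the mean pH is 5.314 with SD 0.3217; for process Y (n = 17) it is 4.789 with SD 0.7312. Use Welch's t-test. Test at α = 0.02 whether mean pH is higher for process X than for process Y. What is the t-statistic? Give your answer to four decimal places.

Let group 1 = process X, group 2 = process Y. H0: μ_1 = μ_2; H1: μ_1 > μ_2 (Welch's two-sample t-test, right-tailed).
t = (x̄_1 − x̄_2)/√(s_1²/n_1 + s_2²/n_2) = (5.314 − 4.789)/√(0.3217²/8 + 0.7312²/17) = 2.4919
Welch–Satterthwaite df ≈ 22.98
p-value = P(T ≥ 2.4919) ≈ 0.0102
Since p ≈ 0.0102 < α = 0.02, reject H0; the evidence is statistically significant.

2.4919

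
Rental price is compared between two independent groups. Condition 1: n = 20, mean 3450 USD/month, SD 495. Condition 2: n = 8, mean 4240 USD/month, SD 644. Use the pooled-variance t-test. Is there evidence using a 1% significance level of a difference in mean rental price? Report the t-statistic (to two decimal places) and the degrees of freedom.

t = -3.50, df = 26

Let group 1 = condition 1, group 2 = condition 2. H0: μ_1 = μ_2; H1: μ_1 ≠ μ_2 (two-sample pooled-variance t-test, two-sided).
s_p² = [(20−1)·495² + (8−1)·644²]/(20+8−2) = 290716
t = (3450 − 4240)/√[290716·(1/20 + 1/8)] = -3.50
df = n₁ + n₂ − 2 = 26
Two-sided p-value ≈ 0.0017
Since p ≈ 0.0017 < α = 0.01, reject H0; the data support H1.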